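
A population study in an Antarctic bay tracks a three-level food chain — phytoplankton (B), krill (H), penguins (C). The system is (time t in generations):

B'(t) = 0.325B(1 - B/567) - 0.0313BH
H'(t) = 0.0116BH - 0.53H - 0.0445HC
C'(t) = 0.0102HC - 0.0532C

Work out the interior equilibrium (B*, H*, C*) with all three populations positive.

From dC/dt = 0: 0.0102H* = 0.0532, so H* = 5.22.
From dB/dt = 0: 0.325(1 - B*/567) = 0.0313·5.22, giving B* = 567·(1 - 0.502) = 282.
From dH/dt = 0: 0.0116·282 - 0.53 = 0.0445C*, so C* = 2.74/0.0445 = 61.6.

B* ≈ 282, H* ≈ 5.22, C* ≈ 61.6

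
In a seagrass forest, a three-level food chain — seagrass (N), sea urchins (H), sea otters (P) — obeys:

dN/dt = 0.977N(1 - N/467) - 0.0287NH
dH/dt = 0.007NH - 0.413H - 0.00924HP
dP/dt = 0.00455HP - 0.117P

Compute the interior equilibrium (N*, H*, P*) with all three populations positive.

From dP/dt = 0: 0.00455H* = 0.117, so H* = 25.7.
From dN/dt = 0: 0.977(1 - N*/467) = 0.0287·25.7, giving N* = 467·(1 - 0.755) = 114.
From dH/dt = 0: 0.007·114 - 0.413 = 0.00924P*, so P* = 0.387/0.00924 = 41.8.

N* ≈ 114, H* ≈ 25.7, P* ≈ 41.8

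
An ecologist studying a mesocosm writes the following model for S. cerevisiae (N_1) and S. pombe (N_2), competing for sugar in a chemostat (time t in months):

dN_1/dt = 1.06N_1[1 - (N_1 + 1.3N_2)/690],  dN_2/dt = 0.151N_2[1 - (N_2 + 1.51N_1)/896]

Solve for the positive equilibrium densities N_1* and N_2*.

Setting both brackets to zero gives the nullclines N_1 + 1.3N_2 = 690 and 1.51N_1 + N_2 = 896.
Substituting N_2 = 896 - 1.51N_1 into the first: N_1(1 - 1.3·1.51) = 690 - 1.3·896.
So N_1* = -475/-0.963 = 493, and then N_2* = 896 - 1.51·493 = 152.

N_1* ≈ 493, N_2* ≈ 152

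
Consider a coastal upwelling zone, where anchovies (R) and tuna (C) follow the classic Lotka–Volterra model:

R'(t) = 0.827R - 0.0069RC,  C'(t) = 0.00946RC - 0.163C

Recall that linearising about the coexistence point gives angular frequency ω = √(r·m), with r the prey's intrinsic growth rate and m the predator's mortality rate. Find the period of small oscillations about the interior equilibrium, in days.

Here r = 0.827 and m = 0.163, so r·m = 0.135.
ω = √0.135 = 0.367 per day, hence T = 2π/ω ≈ 17.1 days.

T ≈ 17.1 days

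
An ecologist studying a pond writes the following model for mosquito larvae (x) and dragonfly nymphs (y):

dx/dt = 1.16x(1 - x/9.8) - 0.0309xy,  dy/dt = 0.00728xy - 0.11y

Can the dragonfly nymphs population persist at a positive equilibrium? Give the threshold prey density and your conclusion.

Threshold x = 15.1; K < 15.1, so no, the predator goes extinct.

The predator equation gives dy/dt > 0 only when x > 0.11/0.00728 = 15.1.
Without the predator, x → K = 9.8. Since 9.8 < 15.1, the predator cannot invade.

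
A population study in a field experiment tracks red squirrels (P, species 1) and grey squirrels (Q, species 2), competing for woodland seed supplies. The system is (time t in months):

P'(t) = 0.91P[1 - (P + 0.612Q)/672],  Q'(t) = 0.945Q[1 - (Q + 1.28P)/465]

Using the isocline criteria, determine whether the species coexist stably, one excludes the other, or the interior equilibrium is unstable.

Compare the nullcline intercepts: K1/α12 = 672/0.612 = 1100 > K2 = 465; K2/α21 = 465/1.28 = 363 < K1 = 672.
Since the inequalities point opposite ways, species 1 can invade but species 2 cannot.

species 1 excludes species 2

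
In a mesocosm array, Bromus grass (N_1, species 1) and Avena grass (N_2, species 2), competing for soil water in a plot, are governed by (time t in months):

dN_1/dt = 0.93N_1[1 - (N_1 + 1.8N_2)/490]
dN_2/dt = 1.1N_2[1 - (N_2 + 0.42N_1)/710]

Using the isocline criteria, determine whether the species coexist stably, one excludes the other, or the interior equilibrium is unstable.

species 2 excludes species 1

Compare the nullcline intercepts: K1/α12 = 490/1.8 = 272 < K2 = 710; K2/α21 = 710/0.42 = 1690 > K1 = 490.
Since the inequalities point opposite ways, species 2 can invade but species 1 cannot.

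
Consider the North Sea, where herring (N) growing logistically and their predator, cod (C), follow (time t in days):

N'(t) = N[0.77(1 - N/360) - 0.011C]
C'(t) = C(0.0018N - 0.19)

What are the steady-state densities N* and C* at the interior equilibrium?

N* ≈ 106, C* ≈ 49.5

From dC/dt = 0 with C > 0: 0.0018N* = 0.19, so N* = 106.
Substitute into dN/dt = 0: 0.77(1 - 106/360) = 0.011C*.
The bracket is 0.707, giving C* = 0.544/0.011 = 49.5.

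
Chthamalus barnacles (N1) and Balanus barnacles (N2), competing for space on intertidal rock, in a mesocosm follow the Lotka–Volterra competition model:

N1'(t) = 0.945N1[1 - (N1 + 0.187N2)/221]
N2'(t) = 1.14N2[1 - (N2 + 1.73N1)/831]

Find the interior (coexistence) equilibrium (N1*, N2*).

Setting both brackets to zero gives the nullclines N1 + 0.187N2 = 221 and 1.73N1 + N2 = 831.
Substituting N2 = 831 - 1.73N1 into the first: N1(1 - 0.187·1.73) = 221 - 0.187·831.
So N1* = 65.6/0.676 = 97, and then N2* = 831 - 1.73·97 = 663.

N1* ≈ 97, N2* ≈ 663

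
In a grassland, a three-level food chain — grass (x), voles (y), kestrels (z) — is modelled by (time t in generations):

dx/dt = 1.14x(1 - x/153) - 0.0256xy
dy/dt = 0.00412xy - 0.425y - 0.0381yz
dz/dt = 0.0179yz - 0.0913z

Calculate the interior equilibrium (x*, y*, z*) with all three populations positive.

From dz/dt = 0: 0.0179y* = 0.0913, so y* = 5.1.
From dx/dt = 0: 1.14(1 - x*/153) = 0.0256·5.1, giving x* = 153·(1 - 0.115) = 135.
From dy/dt = 0: 0.00412·135 - 0.425 = 0.0381z*, so z* = 0.133/0.0381 = 3.49.

x* ≈ 135, y* ≈ 5.1, z* ≈ 3.49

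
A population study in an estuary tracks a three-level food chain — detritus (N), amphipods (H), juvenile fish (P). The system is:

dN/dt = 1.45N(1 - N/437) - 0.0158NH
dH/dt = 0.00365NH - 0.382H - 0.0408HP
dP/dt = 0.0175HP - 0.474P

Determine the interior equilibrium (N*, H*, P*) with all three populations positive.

N* ≈ 308, H* ≈ 27.1, P* ≈ 18.2

From dP/dt = 0: 0.0175H* = 0.474, so H* = 27.1.
From dN/dt = 0: 1.45(1 - N*/437) = 0.0158·27.1, giving N* = 437·(1 - 0.295) = 308.
From dH/dt = 0: 0.00365·308 - 0.382 = 0.0408P*, so P* = 0.742/0.0408 = 18.2.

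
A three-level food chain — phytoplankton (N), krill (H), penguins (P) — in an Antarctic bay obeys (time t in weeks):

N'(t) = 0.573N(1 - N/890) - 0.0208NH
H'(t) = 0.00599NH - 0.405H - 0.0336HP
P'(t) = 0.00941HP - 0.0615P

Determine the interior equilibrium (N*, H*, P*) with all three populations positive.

N* ≈ 679, H* ≈ 6.54, P* ≈ 109

From dP/dt = 0: 0.00941H* = 0.0615, so H* = 6.54.
From dN/dt = 0: 0.573(1 - N*/890) = 0.0208·6.54, giving N* = 890·(1 - 0.237) = 679.
From dH/dt = 0: 0.00599·679 - 0.405 = 0.0336P*, so P* = 3.66/0.0336 = 109.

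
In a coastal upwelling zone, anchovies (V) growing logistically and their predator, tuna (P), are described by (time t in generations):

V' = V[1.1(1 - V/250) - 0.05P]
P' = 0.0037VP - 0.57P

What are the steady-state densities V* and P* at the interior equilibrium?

V* ≈ 154, P* ≈ 8.44

From dP/dt = 0 with P > 0: 0.0037V* = 0.57, so V* = 154.
Substitute into dV/dt = 0: 1.1(1 - 154/250) = 0.05P*.
The bracket is 0.384, giving P* = 0.422/0.05 = 8.44.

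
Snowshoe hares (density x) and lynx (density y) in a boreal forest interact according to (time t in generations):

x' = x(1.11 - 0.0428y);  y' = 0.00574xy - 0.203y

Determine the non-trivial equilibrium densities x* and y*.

x* ≈ 35.4, y* ≈ 25.9

Set dy/dt = 0 with y > 0: 0.00574x - 0.203 = 0, so x* = 0.203/0.00574 = 35.4.
Set dx/dt = 0 with x > 0: 1.11 - 0.0428y = 0, so y* = 1.11/0.0428 = 25.9.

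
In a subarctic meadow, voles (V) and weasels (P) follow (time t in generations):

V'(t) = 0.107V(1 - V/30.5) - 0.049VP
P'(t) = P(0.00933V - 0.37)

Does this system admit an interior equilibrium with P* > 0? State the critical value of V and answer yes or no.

Threshold V = 39.7; K < 39.7, so no, the predator goes extinct.

The predator equation gives dP/dt > 0 only when V > 0.37/0.00933 = 39.7.
Without the predator, V → K = 30.5. Since 30.5 < 39.7, the predator cannot invade.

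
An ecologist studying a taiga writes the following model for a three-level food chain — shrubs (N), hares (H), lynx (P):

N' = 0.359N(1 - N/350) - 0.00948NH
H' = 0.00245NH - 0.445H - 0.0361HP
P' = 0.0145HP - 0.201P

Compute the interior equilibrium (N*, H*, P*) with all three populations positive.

From dP/dt = 0: 0.0145H* = 0.201, so H* = 13.9.
From dN/dt = 0: 0.359(1 - N*/350) = 0.00948·13.9, giving N* = 350·(1 - 0.366) = 222.
From dH/dt = 0: 0.00245·222 - 0.445 = 0.0361P*, so P* = 0.0986/0.0361 = 2.73.

N* ≈ 222, H* ≈ 13.9, P* ≈ 2.73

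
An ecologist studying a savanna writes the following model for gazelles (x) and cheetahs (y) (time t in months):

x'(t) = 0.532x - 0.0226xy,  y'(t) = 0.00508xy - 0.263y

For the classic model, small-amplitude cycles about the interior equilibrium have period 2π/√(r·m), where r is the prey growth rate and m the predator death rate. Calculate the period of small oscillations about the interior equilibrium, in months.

Here r = 0.532 and m = 0.263, so r·m = 0.14.
ω = √0.14 = 0.374 per month, hence T = 2π/ω ≈ 16.8 months.

T ≈ 16.8 months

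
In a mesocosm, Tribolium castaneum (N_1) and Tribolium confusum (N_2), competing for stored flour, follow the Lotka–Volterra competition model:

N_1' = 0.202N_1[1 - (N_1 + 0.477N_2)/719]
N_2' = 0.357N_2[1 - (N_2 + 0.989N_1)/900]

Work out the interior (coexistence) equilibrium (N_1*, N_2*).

Setting both brackets to zero gives the nullclines N_1 + 0.477N_2 = 719 and 0.989N_1 + N_2 = 900.
Substituting N_2 = 900 - 0.989N_1 into the first: N_1(1 - 0.477·0.989) = 719 - 0.477·900.
So N_1* = 290/0.528 = 548, and then N_2* = 900 - 0.989·548 = 358.

N_1* ≈ 548, N_2* ≈ 358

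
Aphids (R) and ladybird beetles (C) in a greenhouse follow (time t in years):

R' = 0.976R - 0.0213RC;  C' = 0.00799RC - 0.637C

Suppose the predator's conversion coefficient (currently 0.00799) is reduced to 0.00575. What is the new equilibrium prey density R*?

R* ≈ 111

At the interior fixed point, setting dC/dt = 0 with C > 0 fixes R* = (predator death rate)/(RC coefficient) — independent of the other coefficients.
With the change, R* = 0.637/0.00575 = 111; it rises from 79.7.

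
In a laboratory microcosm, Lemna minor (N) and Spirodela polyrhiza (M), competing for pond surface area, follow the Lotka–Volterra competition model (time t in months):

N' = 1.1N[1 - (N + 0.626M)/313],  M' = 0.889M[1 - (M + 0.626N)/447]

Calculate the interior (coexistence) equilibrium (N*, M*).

N* ≈ 54.6, M* ≈ 413

Setting both brackets to zero gives the nullclines N + 0.626M = 313 and 0.626N + M = 447.
Substituting M = 447 - 0.626N into the first: N(1 - 0.626·0.626) = 313 - 0.626·447.
So N* = 33.2/0.608 = 54.6, and then M* = 447 - 0.626·54.6 = 413.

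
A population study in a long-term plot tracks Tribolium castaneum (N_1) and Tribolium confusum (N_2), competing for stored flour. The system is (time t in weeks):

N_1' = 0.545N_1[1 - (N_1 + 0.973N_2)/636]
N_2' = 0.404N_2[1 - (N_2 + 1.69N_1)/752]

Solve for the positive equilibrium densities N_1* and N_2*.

Setting both brackets to zero gives the nullclines N_1 + 0.973N_2 = 636 and 1.69N_1 + N_2 = 752.
Substituting N_2 = 752 - 1.69N_1 into the first: N_1(1 - 0.973·1.69) = 636 - 0.973·752.
So N_1* = -95.7/-0.644 = 149, and then N_2* = 752 - 1.69·149 = 501.

N_1* ≈ 149, N_2* ≈ 501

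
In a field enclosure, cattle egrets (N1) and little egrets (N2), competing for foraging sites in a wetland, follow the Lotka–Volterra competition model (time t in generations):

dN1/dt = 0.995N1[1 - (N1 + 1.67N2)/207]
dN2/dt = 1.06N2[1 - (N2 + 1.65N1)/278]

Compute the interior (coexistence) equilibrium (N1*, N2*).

Setting both brackets to zero gives the nullclines N1 + 1.67N2 = 207 and 1.65N1 + N2 = 278.
Substituting N2 = 278 - 1.65N1 into the first: N1(1 - 1.67·1.65) = 207 - 1.67·278.
So N1* = -257/-1.76 = 147, and then N2* = 278 - 1.65·147 = 36.2.

N1* ≈ 147, N2* ≈ 36.2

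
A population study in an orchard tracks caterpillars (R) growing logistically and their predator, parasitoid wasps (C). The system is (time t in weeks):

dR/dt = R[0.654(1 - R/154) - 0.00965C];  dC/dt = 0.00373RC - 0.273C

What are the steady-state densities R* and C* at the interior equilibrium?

R* ≈ 73.2, C* ≈ 35.6

From dC/dt = 0 with C > 0: 0.00373R* = 0.273, so R* = 73.2.
Substitute into dR/dt = 0: 0.654(1 - 73.2/154) = 0.00965C*.
The bracket is 0.525, giving C* = 0.343/0.00965 = 35.6.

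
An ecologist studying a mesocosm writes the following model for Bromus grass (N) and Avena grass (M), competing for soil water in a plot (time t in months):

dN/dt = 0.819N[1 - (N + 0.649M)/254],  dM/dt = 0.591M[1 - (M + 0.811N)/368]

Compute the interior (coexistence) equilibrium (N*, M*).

N* ≈ 32, M* ≈ 342

Setting both brackets to zero gives the nullclines N + 0.649M = 254 and 0.811N + M = 368.
Substituting M = 368 - 0.811N into the first: N(1 - 0.649·0.811) = 254 - 0.649·368.
So N* = 15.2/0.474 = 32, and then M* = 368 - 0.811·32 = 342.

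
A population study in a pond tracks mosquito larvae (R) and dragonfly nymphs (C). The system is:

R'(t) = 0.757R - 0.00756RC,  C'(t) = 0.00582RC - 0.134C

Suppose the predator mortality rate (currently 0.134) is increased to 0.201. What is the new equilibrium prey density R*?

At the interior fixed point, setting dC/dt = 0 with C > 0 fixes R* = (predator death rate)/(RC coefficient) — independent of the other coefficients.
With the change, R* = 0.201/0.00582 = 34.5; it rises from 23.

R* ≈ 34.5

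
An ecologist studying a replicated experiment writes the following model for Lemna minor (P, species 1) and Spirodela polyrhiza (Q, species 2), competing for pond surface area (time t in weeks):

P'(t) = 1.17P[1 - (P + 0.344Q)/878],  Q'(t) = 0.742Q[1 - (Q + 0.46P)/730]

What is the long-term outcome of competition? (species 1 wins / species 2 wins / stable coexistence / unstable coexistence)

Compare the nullcline intercepts: K1/α12 = 878/0.344 = 2550 > K2 = 730; K2/α21 = 730/0.46 = 1590 > K1 = 878.
Since both inequalities hold, each species can invade when rare, so the interior equilibrium is stable.

stable coexistence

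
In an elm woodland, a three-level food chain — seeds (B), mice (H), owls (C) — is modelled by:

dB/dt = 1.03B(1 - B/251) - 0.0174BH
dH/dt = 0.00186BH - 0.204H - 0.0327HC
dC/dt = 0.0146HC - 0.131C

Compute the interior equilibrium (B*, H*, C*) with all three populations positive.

From dC/dt = 0: 0.0146H* = 0.131, so H* = 8.97.
From dB/dt = 0: 1.03(1 - B*/251) = 0.0174·8.97, giving B* = 251·(1 - 0.152) = 213.
From dH/dt = 0: 0.00186·213 - 0.204 = 0.0327C*, so C* = 0.192/0.0327 = 5.87.

B* ≈ 213, H* ≈ 8.97, C* ≈ 5.87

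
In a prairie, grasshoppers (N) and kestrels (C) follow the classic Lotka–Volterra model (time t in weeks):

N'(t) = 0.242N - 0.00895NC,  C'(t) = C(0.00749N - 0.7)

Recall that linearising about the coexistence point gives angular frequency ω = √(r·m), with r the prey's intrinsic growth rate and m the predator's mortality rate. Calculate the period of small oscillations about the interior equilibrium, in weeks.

Here r = 0.242 and m = 0.7, so r·m = 0.169.
ω = √0.169 = 0.412 per week, hence T = 2π/ω ≈ 15.3 weeks.

T ≈ 15.3 weeks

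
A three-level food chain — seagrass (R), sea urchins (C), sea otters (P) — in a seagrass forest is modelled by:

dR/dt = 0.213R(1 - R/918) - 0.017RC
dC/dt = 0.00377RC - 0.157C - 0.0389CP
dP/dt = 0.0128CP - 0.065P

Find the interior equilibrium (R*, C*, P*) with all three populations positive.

R* ≈ 546, C* ≈ 5.08, P* ≈ 48.9

From dP/dt = 0: 0.0128C* = 0.065, so C* = 5.08.
From dR/dt = 0: 0.213(1 - R*/918) = 0.017·5.08, giving R* = 918·(1 - 0.405) = 546.
From dC/dt = 0: 0.00377·546 - 0.157 = 0.0389P*, so P* = 1.9/0.0389 = 48.9.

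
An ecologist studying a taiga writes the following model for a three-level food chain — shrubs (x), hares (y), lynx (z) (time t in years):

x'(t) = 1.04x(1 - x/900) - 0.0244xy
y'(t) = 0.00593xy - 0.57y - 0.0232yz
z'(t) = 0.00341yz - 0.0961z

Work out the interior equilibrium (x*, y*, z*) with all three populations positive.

From dz/dt = 0: 0.00341y* = 0.0961, so y* = 28.2.
From dx/dt = 0: 1.04(1 - x*/900) = 0.0244·28.2, giving x* = 900·(1 - 0.661) = 305.
From dy/dt = 0: 0.00593·305 - 0.57 = 0.0232z*, so z* = 1.24/0.0232 = 53.4.

x* ≈ 305, y* ≈ 28.2, z* ≈ 53.4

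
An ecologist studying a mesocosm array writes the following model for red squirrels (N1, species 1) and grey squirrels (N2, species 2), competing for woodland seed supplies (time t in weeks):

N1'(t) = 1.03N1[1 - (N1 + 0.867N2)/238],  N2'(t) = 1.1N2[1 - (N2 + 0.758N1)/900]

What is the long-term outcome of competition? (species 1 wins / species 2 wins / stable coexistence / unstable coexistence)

species 2 excludes species 1

Compare the nullcline intercepts: K1/α12 = 238/0.867 = 275 < K2 = 900; K2/α21 = 900/0.758 = 1190 > K1 = 238.
Since the inequalities point opposite ways, species 2 can invade but species 1 cannot.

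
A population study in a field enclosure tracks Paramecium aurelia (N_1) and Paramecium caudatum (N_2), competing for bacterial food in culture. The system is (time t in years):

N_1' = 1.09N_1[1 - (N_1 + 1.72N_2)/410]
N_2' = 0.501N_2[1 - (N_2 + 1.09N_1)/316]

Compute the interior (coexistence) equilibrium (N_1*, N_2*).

N_1* ≈ 153, N_2* ≈ 150

Setting both brackets to zero gives the nullclines N_1 + 1.72N_2 = 410 and 1.09N_1 + N_2 = 316.
Substituting N_2 = 316 - 1.09N_1 into the first: N_1(1 - 1.72·1.09) = 410 - 1.72·316.
So N_1* = -134/-0.875 = 153, and then N_2* = 316 - 1.09·153 = 150.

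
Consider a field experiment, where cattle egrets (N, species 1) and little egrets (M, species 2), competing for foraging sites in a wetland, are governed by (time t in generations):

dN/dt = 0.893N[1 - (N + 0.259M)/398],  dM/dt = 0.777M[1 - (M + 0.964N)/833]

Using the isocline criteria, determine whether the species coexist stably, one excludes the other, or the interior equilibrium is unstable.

Compare the nullcline intercepts: K1/α12 = 398/0.259 = 1540 > K2 = 833; K2/α21 = 833/0.964 = 864 > K1 = 398.
Since both inequalities hold, each species can invade when rare, so the interior equilibrium is stable.

stable coexistence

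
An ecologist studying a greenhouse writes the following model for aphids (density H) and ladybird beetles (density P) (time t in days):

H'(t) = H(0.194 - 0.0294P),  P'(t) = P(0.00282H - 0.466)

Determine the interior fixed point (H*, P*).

Set dP/dt = 0 with P > 0: 0.00282H - 0.466 = 0, so H* = 0.466/0.00282 = 165.
Set dH/dt = 0 with H > 0: 0.194 - 0.0294P = 0, so P* = 0.194/0.0294 = 6.6.

H* ≈ 165, P* ≈ 6.6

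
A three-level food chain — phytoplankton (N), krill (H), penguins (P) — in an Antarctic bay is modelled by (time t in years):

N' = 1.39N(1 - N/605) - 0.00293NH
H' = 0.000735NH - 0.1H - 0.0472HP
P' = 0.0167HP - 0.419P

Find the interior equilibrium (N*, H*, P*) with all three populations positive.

N* ≈ 573, H* ≈ 25.1, P* ≈ 6.8

From dP/dt = 0: 0.0167H* = 0.419, so H* = 25.1.
From dN/dt = 0: 1.39(1 - N*/605) = 0.00293·25.1, giving N* = 605·(1 - 0.0529) = 573.
From dH/dt = 0: 0.000735·573 - 0.1 = 0.0472P*, so P* = 0.321/0.0472 = 6.8.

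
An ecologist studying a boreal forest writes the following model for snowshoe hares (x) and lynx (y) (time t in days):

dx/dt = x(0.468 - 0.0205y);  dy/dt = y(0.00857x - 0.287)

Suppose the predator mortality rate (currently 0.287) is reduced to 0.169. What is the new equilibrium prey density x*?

At the interior fixed point, setting dy/dt = 0 with y > 0 fixes x* = (predator death rate)/(xy coefficient) — independent of the other coefficients.
With the change, x* = 0.169/0.00857 = 19.7; it falls from 33.5.

x* ≈ 19.7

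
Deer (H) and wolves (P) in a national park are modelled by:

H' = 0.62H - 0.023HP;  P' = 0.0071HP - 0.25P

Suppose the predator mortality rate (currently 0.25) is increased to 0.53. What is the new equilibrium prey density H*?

At the interior fixed point, setting dP/dt = 0 with P > 0 fixes H* = (predator death rate)/(HP coefficient) — independent of the other coefficients.
With the change, H* = 0.53/0.0071 = 74.6; it rises from 35.2.

H* ≈ 74.6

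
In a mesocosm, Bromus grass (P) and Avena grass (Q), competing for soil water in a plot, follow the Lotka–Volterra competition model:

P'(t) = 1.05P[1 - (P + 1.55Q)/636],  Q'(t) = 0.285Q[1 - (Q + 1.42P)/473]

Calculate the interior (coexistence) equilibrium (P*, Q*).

P* ≈ 80.9, Q* ≈ 358

Setting both brackets to zero gives the nullclines P + 1.55Q = 636 and 1.42P + Q = 473.
Substituting Q = 473 - 1.42P into the first: P(1 - 1.55·1.42) = 636 - 1.55·473.
So P* = -97.1/-1.2 = 80.9, and then Q* = 473 - 1.42·80.9 = 358.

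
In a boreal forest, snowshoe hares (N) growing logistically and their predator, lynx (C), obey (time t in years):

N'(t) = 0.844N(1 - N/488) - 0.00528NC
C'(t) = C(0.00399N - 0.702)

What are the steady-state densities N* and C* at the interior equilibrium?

From dC/dt = 0 with C > 0: 0.00399N* = 0.702, so N* = 176.
Substitute into dN/dt = 0: 0.844(1 - 176/488) = 0.00528C*.
The bracket is 0.639, giving C* = 0.54/0.00528 = 102.

N* ≈ 176, C* ≈ 102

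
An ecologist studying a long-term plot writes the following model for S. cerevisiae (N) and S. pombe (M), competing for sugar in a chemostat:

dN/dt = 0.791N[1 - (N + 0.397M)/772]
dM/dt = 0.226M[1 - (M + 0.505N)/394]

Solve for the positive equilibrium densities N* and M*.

Setting both brackets to zero gives the nullclines N + 0.397M = 772 and 0.505N + M = 394.
Substituting M = 394 - 0.505N into the first: N(1 - 0.397·0.505) = 772 - 0.397·394.
So N* = 616/0.8 = 770, and then M* = 394 - 0.505·770 = 5.18.

N* ≈ 770, M* ≈ 5.18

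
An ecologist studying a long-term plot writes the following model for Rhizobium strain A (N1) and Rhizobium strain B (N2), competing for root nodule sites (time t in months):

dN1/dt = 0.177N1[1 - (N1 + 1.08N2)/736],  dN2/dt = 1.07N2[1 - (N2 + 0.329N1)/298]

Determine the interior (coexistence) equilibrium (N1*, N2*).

Setting both brackets to zero gives the nullclines N1 + 1.08N2 = 736 and 0.329N1 + N2 = 298.
Substituting N2 = 298 - 0.329N1 into the first: N1(1 - 1.08·0.329) = 736 - 1.08·298.
So N1* = 414/0.645 = 642, and then N2* = 298 - 0.329·642 = 86.6.

N1* ≈ 642, N2* ≈ 86.6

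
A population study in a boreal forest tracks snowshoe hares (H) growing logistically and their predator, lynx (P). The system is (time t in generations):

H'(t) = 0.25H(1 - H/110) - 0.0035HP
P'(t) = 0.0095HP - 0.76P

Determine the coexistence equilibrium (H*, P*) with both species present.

H* ≈ 80, P* ≈ 19.5

From dP/dt = 0 with P > 0: 0.0095H* = 0.76, so H* = 80.
Substitute into dH/dt = 0: 0.25(1 - 80/110) = 0.0035P*.
The bracket is 0.273, giving P* = 0.0682/0.0035 = 19.5.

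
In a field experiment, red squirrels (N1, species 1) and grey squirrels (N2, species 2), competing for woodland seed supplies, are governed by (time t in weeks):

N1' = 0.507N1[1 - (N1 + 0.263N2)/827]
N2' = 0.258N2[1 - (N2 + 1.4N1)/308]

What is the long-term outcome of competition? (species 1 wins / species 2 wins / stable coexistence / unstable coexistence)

Compare the nullcline intercepts: K1/α12 = 827/0.263 = 3140 > K2 = 308; K2/α21 = 308/1.4 = 220 < K1 = 827.
Since the inequalities point opposite ways, species 1 can invade but species 2 cannot.

species 1 excludes species 2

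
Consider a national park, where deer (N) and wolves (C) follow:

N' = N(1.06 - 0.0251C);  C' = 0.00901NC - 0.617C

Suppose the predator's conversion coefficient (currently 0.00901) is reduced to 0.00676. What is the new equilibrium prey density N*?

N* ≈ 91.3

At the interior fixed point, setting dC/dt = 0 with C > 0 fixes N* = (predator death rate)/(NC coefficient) — independent of the other coefficients.
With the change, N* = 0.617/0.00676 = 91.3; it rises from 68.5.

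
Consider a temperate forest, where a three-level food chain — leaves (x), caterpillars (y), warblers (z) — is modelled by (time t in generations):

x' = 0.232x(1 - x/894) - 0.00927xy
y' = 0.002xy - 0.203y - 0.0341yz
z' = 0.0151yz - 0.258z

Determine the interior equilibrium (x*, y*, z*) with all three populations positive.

x* ≈ 284, y* ≈ 17.1, z* ≈ 10.7

From dz/dt = 0: 0.0151y* = 0.258, so y* = 17.1.
From dx/dt = 0: 0.232(1 - x*/894) = 0.00927·17.1, giving x* = 894·(1 - 0.683) = 284.
From dy/dt = 0: 0.002·284 - 0.203 = 0.0341z*, so z* = 0.364/0.0341 = 10.7.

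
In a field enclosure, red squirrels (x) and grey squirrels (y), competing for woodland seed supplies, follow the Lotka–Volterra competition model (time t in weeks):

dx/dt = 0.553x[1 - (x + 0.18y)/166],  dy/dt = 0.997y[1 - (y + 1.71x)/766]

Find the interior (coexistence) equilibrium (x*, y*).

Setting both brackets to zero gives the nullclines x + 0.18y = 166 and 1.71x + y = 766.
Substituting y = 766 - 1.71x into the first: x(1 - 0.18·1.71) = 166 - 0.18·766.
So x* = 28.1/0.692 = 40.6, and then y* = 766 - 1.71·40.6 = 697.

x* ≈ 40.6, y* ≈ 697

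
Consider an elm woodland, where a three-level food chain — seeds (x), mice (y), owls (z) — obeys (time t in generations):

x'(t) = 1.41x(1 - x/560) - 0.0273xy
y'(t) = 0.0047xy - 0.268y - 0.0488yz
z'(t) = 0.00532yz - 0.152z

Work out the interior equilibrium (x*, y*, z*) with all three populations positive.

x* ≈ 250, y* ≈ 28.6, z* ≈ 18.6

From dz/dt = 0: 0.00532y* = 0.152, so y* = 28.6.
From dx/dt = 0: 1.41(1 - x*/560) = 0.0273·28.6, giving x* = 560·(1 - 0.553) = 250.
From dy/dt = 0: 0.0047·250 - 0.268 = 0.0488z*, so z* = 0.908/0.0488 = 18.6.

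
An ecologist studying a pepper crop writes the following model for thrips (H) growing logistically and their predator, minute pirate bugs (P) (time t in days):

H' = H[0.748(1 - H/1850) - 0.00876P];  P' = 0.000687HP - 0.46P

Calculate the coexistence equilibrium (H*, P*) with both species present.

H* ≈ 670, P* ≈ 54.5

From dP/dt = 0 with P > 0: 0.000687H* = 0.46, so H* = 670.
Substitute into dH/dt = 0: 0.748(1 - 670/1850) = 0.00876P*.
The bracket is 0.638, giving P* = 0.477/0.00876 = 54.5.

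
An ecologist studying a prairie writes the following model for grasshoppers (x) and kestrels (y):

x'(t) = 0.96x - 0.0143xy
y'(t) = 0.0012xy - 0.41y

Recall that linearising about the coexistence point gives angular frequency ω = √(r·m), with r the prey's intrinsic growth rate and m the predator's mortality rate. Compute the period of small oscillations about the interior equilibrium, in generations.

Here r = 0.96 and m = 0.41, so r·m = 0.394.
ω = √0.394 = 0.627 per generation, hence T = 2π/ω ≈ 10 generations.

T ≈ 10 generations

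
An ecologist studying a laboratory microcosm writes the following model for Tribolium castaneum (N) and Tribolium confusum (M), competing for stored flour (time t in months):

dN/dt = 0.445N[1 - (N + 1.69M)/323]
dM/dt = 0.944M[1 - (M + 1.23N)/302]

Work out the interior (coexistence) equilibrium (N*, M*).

N* ≈ 174, M* ≈ 88.3

Setting both brackets to zero gives the nullclines N + 1.69M = 323 and 1.23N + M = 302.
Substituting M = 302 - 1.23N into the first: N(1 - 1.69·1.23) = 323 - 1.69·302.
So N* = -187/-1.08 = 174, and then M* = 302 - 1.23·174 = 88.3.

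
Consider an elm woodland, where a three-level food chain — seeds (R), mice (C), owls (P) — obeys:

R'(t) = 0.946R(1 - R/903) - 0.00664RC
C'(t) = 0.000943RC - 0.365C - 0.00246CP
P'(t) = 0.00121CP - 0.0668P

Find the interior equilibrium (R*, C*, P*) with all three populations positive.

R* ≈ 553, C* ≈ 55.2, P* ≈ 63.6

From dP/dt = 0: 0.00121C* = 0.0668, so C* = 55.2.
From dR/dt = 0: 0.946(1 - R*/903) = 0.00664·55.2, giving R* = 903·(1 - 0.387) = 553.
From dC/dt = 0: 0.000943·553 - 0.365 = 0.00246P*, so P* = 0.157/0.00246 = 63.6.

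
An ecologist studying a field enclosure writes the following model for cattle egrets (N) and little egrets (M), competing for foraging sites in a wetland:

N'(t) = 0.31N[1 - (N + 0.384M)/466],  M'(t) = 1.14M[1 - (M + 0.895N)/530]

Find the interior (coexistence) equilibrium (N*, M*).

Setting both brackets to zero gives the nullclines N + 0.384M = 466 and 0.895N + M = 530.
Substituting M = 530 - 0.895N into the first: N(1 - 0.384·0.895) = 466 - 0.384·530.
So N* = 262/0.656 = 400, and then M* = 530 - 0.895·400 = 172.

N* ≈ 400, M* ≈ 172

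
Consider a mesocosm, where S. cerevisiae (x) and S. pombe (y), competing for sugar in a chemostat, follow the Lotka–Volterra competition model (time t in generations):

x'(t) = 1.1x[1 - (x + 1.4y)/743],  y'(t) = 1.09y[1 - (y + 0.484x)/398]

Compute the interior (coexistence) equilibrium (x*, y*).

Setting both brackets to zero gives the nullclines x + 1.4y = 743 and 0.484x + y = 398.
Substituting y = 398 - 0.484x into the first: x(1 - 1.4·0.484) = 743 - 1.4·398.
So x* = 186/0.322 = 576, and then y* = 398 - 0.484·576 = 119.

x* ≈ 576, y* ≈ 119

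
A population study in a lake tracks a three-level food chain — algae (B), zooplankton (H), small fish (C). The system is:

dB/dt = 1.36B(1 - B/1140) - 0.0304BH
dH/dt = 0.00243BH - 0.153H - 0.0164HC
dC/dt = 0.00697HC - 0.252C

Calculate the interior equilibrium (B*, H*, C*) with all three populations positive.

From dC/dt = 0: 0.00697H* = 0.252, so H* = 36.2.
From dB/dt = 0: 1.36(1 - B*/1140) = 0.0304·36.2, giving B* = 1140·(1 - 0.808) = 219.
From dH/dt = 0: 0.00243·219 - 0.153 = 0.0164C*, so C* = 0.378/0.0164 = 23.1.

B* ≈ 219, H* ≈ 36.2, C* ≈ 23.1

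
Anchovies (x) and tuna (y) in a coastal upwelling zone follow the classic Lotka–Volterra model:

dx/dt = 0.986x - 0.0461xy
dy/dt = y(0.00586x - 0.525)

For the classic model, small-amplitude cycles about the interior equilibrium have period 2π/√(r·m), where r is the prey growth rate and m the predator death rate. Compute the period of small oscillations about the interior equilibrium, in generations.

Here r = 0.986 and m = 0.525, so r·m = 0.518.
ω = √0.518 = 0.719 per generation, hence T = 2π/ω ≈ 8.73 generations.

T ≈ 8.73 generations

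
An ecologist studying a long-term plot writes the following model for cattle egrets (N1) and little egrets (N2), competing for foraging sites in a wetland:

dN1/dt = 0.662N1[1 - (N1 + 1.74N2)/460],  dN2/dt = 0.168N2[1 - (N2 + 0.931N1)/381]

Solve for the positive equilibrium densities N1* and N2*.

Setting both brackets to zero gives the nullclines N1 + 1.74N2 = 460 and 0.931N1 + N2 = 381.
Substituting N2 = 381 - 0.931N1 into the first: N1(1 - 1.74·0.931) = 460 - 1.74·381.
So N1* = -203/-0.62 = 327, and then N2* = 381 - 0.931·327 = 76.2.

N1* ≈ 327, N2* ≈ 76.2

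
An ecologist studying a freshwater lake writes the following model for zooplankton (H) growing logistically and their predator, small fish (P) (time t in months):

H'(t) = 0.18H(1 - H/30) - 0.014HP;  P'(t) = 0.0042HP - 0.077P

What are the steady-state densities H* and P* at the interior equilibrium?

H* ≈ 18.3, P* ≈ 5

From dP/dt = 0 with P > 0: 0.0042H* = 0.077, so H* = 18.3.
Substitute into dH/dt = 0: 0.18(1 - 18.3/30) = 0.014P*.
The bracket is 0.389, giving P* = 0.07/0.014 = 5.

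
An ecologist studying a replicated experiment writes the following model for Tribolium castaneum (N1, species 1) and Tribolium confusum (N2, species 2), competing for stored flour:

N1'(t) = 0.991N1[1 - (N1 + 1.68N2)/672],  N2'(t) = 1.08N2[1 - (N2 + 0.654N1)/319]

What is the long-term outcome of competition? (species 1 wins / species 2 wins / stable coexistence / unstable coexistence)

species 1 excludes species 2

Compare the nullcline intercepts: K1/α12 = 672/1.68 = 400 > K2 = 319; K2/α21 = 319/0.654 = 488 < K1 = 672.
Since the inequalities point opposite ways, species 1 can invade but species 2 cannot.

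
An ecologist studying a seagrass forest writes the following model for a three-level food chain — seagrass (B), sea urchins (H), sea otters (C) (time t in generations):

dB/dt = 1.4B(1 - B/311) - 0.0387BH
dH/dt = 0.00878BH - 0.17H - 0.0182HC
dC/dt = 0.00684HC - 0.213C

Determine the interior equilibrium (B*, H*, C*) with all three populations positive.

B* ≈ 43.3, H* ≈ 31.1, C* ≈ 11.5

From dC/dt = 0: 0.00684H* = 0.213, so H* = 31.1.
From dB/dt = 0: 1.4(1 - B*/311) = 0.0387·31.1, giving B* = 311·(1 - 0.861) = 43.3.
From dH/dt = 0: 0.00878·43.3 - 0.17 = 0.0182C*, so C* = 0.21/0.0182 = 11.5.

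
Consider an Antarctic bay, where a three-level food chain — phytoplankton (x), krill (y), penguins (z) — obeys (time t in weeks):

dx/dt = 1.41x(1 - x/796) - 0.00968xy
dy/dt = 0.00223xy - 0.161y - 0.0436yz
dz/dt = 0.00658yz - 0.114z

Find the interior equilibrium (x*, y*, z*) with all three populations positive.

x* ≈ 701, y* ≈ 17.3, z* ≈ 32.2

From dz/dt = 0: 0.00658y* = 0.114, so y* = 17.3.
From dx/dt = 0: 1.41(1 - x*/796) = 0.00968·17.3, giving x* = 796·(1 - 0.119) = 701.
From dy/dt = 0: 0.00223·701 - 0.161 = 0.0436z*, so z* = 1.4/0.0436 = 32.2.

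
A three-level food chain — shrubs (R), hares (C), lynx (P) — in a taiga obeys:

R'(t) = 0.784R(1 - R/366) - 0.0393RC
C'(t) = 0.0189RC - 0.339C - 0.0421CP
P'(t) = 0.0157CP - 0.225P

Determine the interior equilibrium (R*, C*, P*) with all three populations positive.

From dP/dt = 0: 0.0157C* = 0.225, so C* = 14.3.
From dR/dt = 0: 0.784(1 - R*/366) = 0.0393·14.3, giving R* = 366·(1 - 0.718) = 103.
From dC/dt = 0: 0.0189·103 - 0.339 = 0.0421P*, so P* = 1.61/0.0421 = 38.2.

R* ≈ 103, C* ≈ 14.3, P* ≈ 38.2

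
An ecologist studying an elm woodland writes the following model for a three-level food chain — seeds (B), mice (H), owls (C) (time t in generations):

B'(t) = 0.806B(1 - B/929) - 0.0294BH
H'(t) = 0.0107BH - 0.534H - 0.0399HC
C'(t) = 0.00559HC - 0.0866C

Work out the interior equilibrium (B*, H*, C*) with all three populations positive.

B* ≈ 404, H* ≈ 15.5, C* ≈ 95

From dC/dt = 0: 0.00559H* = 0.0866, so H* = 15.5.
From dB/dt = 0: 0.806(1 - B*/929) = 0.0294·15.5, giving B* = 929·(1 - 0.565) = 404.
From dH/dt = 0: 0.0107·404 - 0.534 = 0.0399C*, so C* = 3.79/0.0399 = 95.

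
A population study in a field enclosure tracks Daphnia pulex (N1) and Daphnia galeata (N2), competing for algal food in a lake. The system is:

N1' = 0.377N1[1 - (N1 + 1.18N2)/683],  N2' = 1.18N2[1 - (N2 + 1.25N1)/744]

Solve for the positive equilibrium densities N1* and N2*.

N1* ≈ 410, N2* ≈ 231

Setting both brackets to zero gives the nullclines N1 + 1.18N2 = 683 and 1.25N1 + N2 = 744.
Substituting N2 = 744 - 1.25N1 into the first: N1(1 - 1.18·1.25) = 683 - 1.18·744.
So N1* = -195/-0.475 = 410, and then N2* = 744 - 1.25·410 = 231.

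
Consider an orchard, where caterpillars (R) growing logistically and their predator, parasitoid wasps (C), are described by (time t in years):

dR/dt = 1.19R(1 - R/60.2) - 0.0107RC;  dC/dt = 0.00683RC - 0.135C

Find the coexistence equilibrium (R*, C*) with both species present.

R* ≈ 19.8, C* ≈ 74.7

From dC/dt = 0 with C > 0: 0.00683R* = 0.135, so R* = 19.8.
Substitute into dR/dt = 0: 1.19(1 - 19.8/60.2) = 0.0107C*.
The bracket is 0.672, giving C* = 0.799/0.0107 = 74.7.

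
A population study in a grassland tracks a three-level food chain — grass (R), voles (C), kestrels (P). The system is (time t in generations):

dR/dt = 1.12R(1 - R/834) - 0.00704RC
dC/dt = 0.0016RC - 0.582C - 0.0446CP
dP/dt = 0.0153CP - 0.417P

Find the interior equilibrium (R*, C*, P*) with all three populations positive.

R* ≈ 691, C* ≈ 27.3, P* ≈ 11.7

From dP/dt = 0: 0.0153C* = 0.417, so C* = 27.3.
From dR/dt = 0: 1.12(1 - R*/834) = 0.00704·27.3, giving R* = 834·(1 - 0.171) = 691.
From dC/dt = 0: 0.0016·691 - 0.582 = 0.0446P*, so P* = 0.524/0.0446 = 11.7.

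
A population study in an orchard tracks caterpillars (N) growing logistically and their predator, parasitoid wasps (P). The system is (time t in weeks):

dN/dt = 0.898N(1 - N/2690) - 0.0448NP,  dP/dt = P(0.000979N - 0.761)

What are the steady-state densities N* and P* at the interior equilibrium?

From dP/dt = 0 with P > 0: 0.000979N* = 0.761, so N* = 777.
Substitute into dN/dt = 0: 0.898(1 - 777/2690) = 0.0448P*.
The bracket is 0.711, giving P* = 0.639/0.0448 = 14.3.

N* ≈ 777, P* ≈ 14.3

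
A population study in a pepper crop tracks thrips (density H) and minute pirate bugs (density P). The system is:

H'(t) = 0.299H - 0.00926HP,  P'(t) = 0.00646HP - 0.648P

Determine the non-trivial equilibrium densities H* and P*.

Set dP/dt = 0 with P > 0: 0.00646H - 0.648 = 0, so H* = 0.648/0.00646 = 100.
Set dH/dt = 0 with H > 0: 0.299 - 0.00926P = 0, so P* = 0.299/0.00926 = 32.3.

H* ≈ 100, P* ≈ 32.3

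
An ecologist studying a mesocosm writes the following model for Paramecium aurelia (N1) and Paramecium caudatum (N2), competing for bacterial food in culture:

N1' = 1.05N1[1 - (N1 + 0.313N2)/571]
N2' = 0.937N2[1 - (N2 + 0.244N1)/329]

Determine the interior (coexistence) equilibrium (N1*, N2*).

N1* ≈ 507, N2* ≈ 205

Setting both brackets to zero gives the nullclines N1 + 0.313N2 = 571 and 0.244N1 + N2 = 329.
Substituting N2 = 329 - 0.244N1 into the first: N1(1 - 0.313·0.244) = 571 - 0.313·329.
So N1* = 468/0.924 = 507, and then N2* = 329 - 0.244·507 = 205.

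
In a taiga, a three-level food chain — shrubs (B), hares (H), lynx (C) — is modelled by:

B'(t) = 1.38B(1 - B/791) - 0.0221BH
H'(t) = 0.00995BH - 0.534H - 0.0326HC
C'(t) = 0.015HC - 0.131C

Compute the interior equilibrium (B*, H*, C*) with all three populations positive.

B* ≈ 680, H* ≈ 8.73, C* ≈ 191

From dC/dt = 0: 0.015H* = 0.131, so H* = 8.73.
From dB/dt = 0: 1.38(1 - B*/791) = 0.0221·8.73, giving B* = 791·(1 - 0.14) = 680.
From dH/dt = 0: 0.00995·680 - 0.534 = 0.0326C*, so C* = 6.24/0.0326 = 191.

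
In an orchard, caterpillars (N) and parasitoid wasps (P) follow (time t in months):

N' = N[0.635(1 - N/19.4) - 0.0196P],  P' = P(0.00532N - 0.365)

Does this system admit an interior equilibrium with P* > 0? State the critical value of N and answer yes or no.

Threshold N = 68.6; K < 68.6, so no, the predator goes extinct.

The predator equation gives dP/dt > 0 only when N > 0.365/0.00532 = 68.6.
Without the predator, N → K = 19.4. Since 19.4 < 68.6, the predator cannot invade.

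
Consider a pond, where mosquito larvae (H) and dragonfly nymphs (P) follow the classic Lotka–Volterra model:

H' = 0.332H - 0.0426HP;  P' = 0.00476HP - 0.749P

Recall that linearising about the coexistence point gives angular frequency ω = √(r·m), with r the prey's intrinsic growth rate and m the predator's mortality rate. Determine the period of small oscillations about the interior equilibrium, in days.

T ≈ 12.6 days

Here r = 0.332 and m = 0.749, so r·m = 0.249.
ω = √0.249 = 0.499 per day, hence T = 2π/ω ≈ 12.6 days.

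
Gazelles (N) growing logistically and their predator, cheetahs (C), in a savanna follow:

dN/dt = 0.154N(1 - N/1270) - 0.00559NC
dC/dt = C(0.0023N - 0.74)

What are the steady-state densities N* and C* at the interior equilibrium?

From dC/dt = 0 with C > 0: 0.0023N* = 0.74, so N* = 322.
Substitute into dN/dt = 0: 0.154(1 - 322/1270) = 0.00559C*.
The bracket is 0.747, giving C* = 0.115/0.00559 = 20.6.

N* ≈ 322, C* ≈ 20.6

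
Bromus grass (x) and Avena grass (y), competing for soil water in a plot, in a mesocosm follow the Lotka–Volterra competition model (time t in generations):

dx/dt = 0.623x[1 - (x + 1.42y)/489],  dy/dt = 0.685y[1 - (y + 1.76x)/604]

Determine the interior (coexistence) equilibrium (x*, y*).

Setting both brackets to zero gives the nullclines x + 1.42y = 489 and 1.76x + y = 604.
Substituting y = 604 - 1.76x into the first: x(1 - 1.42·1.76) = 489 - 1.42·604.
So x* = -369/-1.5 = 246, and then y* = 604 - 1.76·246 = 171.

x* ≈ 246, y* ≈ 171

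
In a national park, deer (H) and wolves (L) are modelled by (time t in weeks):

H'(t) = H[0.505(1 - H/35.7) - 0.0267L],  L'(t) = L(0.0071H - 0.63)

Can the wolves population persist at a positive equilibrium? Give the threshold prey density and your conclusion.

The predator equation gives dL/dt > 0 only when H > 0.63/0.0071 = 88.7.
Without the predator, H → K = 35.7. Since 35.7 < 88.7, the predator cannot invade.

Threshold H = 88.7; K < 88.7, so no, the predator goes extinct.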